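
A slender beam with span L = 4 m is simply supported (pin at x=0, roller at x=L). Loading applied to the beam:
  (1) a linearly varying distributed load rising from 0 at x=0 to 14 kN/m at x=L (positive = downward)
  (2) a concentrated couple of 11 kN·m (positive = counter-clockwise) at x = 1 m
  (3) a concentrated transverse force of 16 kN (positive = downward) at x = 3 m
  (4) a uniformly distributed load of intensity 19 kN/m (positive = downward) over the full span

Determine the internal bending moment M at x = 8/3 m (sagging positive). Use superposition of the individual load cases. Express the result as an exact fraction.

M(8/3) = 4423/81 kN·m

Load 1 — triangular load w₀=14 kN/m (0→w₀ over full span):
  M_1 = w₀Lx/6 - w₀x³/(6L) = 14·4·(8/3)/6 - 14·(8/3)³/(6·4) = 1120/81 kN·m
Load 2 — applied couple M₀=11 kN·m at a=1 m (b=L-a=3):
  M_2 = M₀x/L - M₀  [x>a] = 11·(8/3)/4 - 11 = -11/3 kN·m
Load 3 — point force P=16 kN at a=3 m (b=L-a=1):
  M_3 = Pbx/L  [x≤a] = 16·1·(8/3)/4 = 32/3 kN·m
Load 4 — uniform load w=19 kN/m over full span:
  M_4 = wx(L-x)/2 = 19·(8/3)·(4-(8/3))/2 = 304/9 kN·m
Superposition: M = Σ M_i = 4423/81 kN·m ≈ 54.604938 kN·m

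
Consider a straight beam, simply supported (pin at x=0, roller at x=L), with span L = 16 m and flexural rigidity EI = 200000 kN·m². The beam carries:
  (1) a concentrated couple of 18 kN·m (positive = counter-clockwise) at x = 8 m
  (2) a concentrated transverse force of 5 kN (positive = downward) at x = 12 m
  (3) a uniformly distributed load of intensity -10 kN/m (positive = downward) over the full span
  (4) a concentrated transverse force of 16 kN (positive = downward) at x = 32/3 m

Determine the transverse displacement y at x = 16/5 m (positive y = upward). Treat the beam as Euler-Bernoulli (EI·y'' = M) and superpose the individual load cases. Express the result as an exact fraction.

y(16/5) = 1349329/63281250 m

Load 1 — applied couple M₀=18 kN·m at a=8 m (b=L-a=8):
  y_1 = (M₀x³/(6L)+C₁x)/EI  [x≤a] with C₁=M₀(3b²-L²)/(6L)=-12 = (18·(16/5)³/(6·16)+(-12)·(16/5))/200000 = -63/390625 m
Load 2 — point force P=5 kN at a=12 m (b=L-a=4):
  y_2 = -Pbx(L²-b²-x²)/(6LEI)  [x≤a] = -5·4·(16/5)·(16²-4²-(16/5)²)/(6·16·200000) = -359/468750 m
Load 3 — uniform load w=-10 kN/m over full span:
  y_3 = -wx(L³-2Lx²+x³)/(24EI) = -(-10)·(16/5)·(16³-2·16·(16/5)²+(16/5)³)/(24·200000) = 29696/1171875 m
Load 4 — point force P=16 kN at a=32/3 m (b=L-a=16/3):
  y_4 = -Pbx(L²-b²-x²)/(6LEI)  [x≤a] = -16·(16/3)·(16/5)·(16²-(16/3)²-(16/5)²)/(6·16·200000) = -97792/31640625 m
Superposition: y = Σ y_i = 1349329/63281250 m ≈ 0.021323 m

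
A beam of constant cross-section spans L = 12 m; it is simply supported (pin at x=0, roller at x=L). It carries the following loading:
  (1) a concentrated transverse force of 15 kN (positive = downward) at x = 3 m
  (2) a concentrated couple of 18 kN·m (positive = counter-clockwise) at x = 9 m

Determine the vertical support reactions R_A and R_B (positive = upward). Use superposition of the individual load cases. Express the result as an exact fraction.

Load 1 — point force P=15 kN at a=3 m (b=L-a=9):
  R_A = Pb/L = 15·9/12 = 45/4 kN
  R_B = Pa/L = 15·3/12 = 15/4 kN
Load 2 — applied couple M₀=18 kN·m at a=9 m (b=L-a=3):
  R_A = M₀/L = 18/12 = 3/2 kN
  R_B = -M₀/L = -18/12 = -3/2 kN
Superposition: R_A = 51/4 kN, R_B = 9/4 kN

R_A = 51/4 kN, R_B = 9/4 kN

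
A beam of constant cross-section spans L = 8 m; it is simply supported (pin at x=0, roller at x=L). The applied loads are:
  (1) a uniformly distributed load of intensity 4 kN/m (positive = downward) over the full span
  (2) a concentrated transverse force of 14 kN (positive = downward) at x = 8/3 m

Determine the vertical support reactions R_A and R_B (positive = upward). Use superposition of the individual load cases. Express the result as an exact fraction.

R_A = 76/3 kN, R_B = 62/3 kN

Load 1 — uniform load w=4 kN/m over full span:
  R_A = wL/2 = 4·8/2 = 16 kN
  R_B = wL/2 = 4·8/2 = 16 kN
Load 2 — point force P=14 kN at a=8/3 m (b=L-a=16/3):
  R_A = Pb/L = 14·(16/3)/8 = 28/3 kN
  R_B = Pa/L = 14·(8/3)/8 = 14/3 kN
Superposition: R_A = 76/3 kN, R_B = 62/3 kN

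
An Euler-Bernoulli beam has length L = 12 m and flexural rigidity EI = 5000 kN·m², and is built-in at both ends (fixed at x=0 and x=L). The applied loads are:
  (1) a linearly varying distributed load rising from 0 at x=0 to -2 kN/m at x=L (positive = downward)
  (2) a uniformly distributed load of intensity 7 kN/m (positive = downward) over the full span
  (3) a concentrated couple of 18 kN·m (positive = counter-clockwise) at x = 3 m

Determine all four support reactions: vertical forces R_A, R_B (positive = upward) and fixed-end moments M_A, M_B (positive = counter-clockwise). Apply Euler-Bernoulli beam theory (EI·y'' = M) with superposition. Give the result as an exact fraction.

Load 1 — triangular load w₀=-2 kN/m (0→w₀ over full span):
  R_A = 3w₀L/20 = 3·(-2)·12/20 = -18/5 kN
  M_A = w₀L²/30 = (-2)·12²/30 = -48/5 kN·m
  R_B = 7w₀L/20 = 7·(-2)·12/20 = -42/5 kN
  M_B = -w₀L²/20 = -(-2)·12²/20 = 72/5 kN·m
Load 2 — uniform load w=7 kN/m over full span:
  R_A = wL/2 = 7·12/2 = 42 kN
  M_A = wL²/12 = 7·12²/12 = 84 kN·m
  R_B = wL/2 = 7·12/2 = 42 kN
  M_B = -wL²/12 = -7·12²/12 = -84 kN·m
Load 3 — applied couple M₀=18 kN·m at a=3 m (b=L-a=9):
  R_A = 6M₀ab/L³ = 6·18·3·9/12³ = 27/16 kN
  M_A = M₀b(2a-b)/L² = 18·9·(2·3-9)/12² = -27/8 kN·m
  R_B = -6M₀ab/L³ = -6·18·3·9/12³ = -27/16 kN
  M_B = M₀a(2b-a)/L² = 18·3·(2·9-3)/12² = 45/8 kN·m
Superposition: R_A = 3207/80 kN, M_A = 2841/40 kN·m, R_B = 2553/80 kN, M_B = -2559/40 kN·m

R_A = 3207/80 kN, M_A = 2841/40 kN·m, R_B = 2553/80 kN, M_B = -2559/40 kN·m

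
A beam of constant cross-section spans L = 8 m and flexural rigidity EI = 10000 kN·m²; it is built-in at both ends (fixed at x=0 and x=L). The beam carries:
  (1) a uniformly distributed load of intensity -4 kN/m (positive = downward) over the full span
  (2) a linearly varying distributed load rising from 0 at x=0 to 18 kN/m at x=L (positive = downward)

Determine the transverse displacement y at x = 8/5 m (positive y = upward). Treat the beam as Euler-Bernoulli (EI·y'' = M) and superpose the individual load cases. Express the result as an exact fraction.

y(8/5) = -50176/29296875 m

Load 1 — uniform load w=-4 kN/m over full span:
  y_1 = -wx²(L-x)²/(24EI) = -(-4)·(8/5)²·(8-(8/5))²/(24·10000) = 2048/1171875 m
Load 2 — triangular load w₀=18 kN/m (0→w₀ over full span):
  y_2 = -w₀x²(L-x)²(x+2L)/(120LEI) = -18·(8/5)²·(8-(8/5))²·((8/5)+2·8)/(120·8·10000) = -33792/9765625 m
Superposition: y = Σ y_i = -50176/29296875 m ≈ -0.001713 m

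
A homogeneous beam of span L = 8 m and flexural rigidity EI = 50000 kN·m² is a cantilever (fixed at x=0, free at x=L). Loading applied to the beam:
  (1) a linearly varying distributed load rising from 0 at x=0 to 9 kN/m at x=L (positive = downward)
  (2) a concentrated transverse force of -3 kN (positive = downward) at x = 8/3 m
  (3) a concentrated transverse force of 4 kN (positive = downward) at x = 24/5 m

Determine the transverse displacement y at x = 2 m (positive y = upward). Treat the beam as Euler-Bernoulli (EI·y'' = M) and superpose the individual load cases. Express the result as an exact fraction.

y(2) = -10721/1500000 m

Load 1 — triangular load w₀=9 kN/m (0→w₀ over full span):
  y_1 = (w₀Lx³/12-w₀L²x²/6-w₀x⁵/(120L))/EI = (9·8·2³/12-9·8²·2²/6-9·2⁵/(120·8))/50000 = -3363/500000 m
Load 2 — point force P=-3 kN at a=8/3 m (b=L-a=16/3):
  y_2 = -Px²(3a-x)/(6EI)  [x≤a] = -(-3)·2²·(3·(8/3)-2)/(6·50000) = 3/12500 m
Load 3 — point force P=4 kN at a=24/5 m (b=L-a=16/5):
  y_3 = -Px²(3a-x)/(6EI)  [x≤a] = -4·2²·(3·(24/5)-2)/(6·50000) = -31/46875 m
Superposition: y = Σ y_i = -10721/1500000 m ≈ -0.007147 m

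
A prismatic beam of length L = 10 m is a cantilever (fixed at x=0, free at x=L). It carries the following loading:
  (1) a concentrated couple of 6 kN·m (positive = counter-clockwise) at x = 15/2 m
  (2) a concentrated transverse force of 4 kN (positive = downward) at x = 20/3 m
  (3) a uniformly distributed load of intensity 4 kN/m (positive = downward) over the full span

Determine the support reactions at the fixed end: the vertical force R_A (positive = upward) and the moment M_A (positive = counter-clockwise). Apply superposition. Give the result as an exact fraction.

Load 1 — applied couple M₀=6 kN·m at a=15/2 m (b=L-a=5/2):
  R_A = 0 kN
  M_A = -M₀ = -6 kN·m
Load 2 — point force P=4 kN at a=20/3 m (b=L-a=10/3):
  R_A = P = 4 kN
  M_A = Pa = 4·(20/3) = 80/3 kN·m
Load 3 — uniform load w=4 kN/m over full span:
  R_A = wL = 4·10 = 40 kN
  M_A = wL²/2 = 4·10²/2 = 200 kN·m
Superposition: R_A = 44 kN, M_A = 662/3 kN·m

R_A = 44 kN, M_A = 662/3 kN·m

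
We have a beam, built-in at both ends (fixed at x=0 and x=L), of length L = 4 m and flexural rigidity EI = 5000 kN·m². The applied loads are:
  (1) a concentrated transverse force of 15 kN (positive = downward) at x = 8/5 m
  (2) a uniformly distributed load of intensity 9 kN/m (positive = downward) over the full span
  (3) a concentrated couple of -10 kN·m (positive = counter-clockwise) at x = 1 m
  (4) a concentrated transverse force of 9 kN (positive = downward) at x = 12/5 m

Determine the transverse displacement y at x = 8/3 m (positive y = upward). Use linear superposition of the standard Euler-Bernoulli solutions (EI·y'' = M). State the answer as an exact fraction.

y(8/3) = -39641/16875000 m

Load 1 — point force P=15 kN at a=8/5 m (b=L-a=12/5):
  y_1 = -Pa²(L-x)²(3bL-(3b+a)(L-x))/(6L³EI)  [x>a] = -15·(8/5)²·(4-(8/3))²·(3·(12/5)·4-(3·(12/5)+(8/5))·(4-(8/3)))/(6·4³·5000) = -256/421875 m
Load 2 — uniform load w=9 kN/m over full span:
  y_2 = -wx²(L-x)²/(24EI) = -9·(8/3)²·(4-(8/3))²/(24·5000) = -16/16875 m
Load 3 — applied couple M₀=-10 kN·m at a=1 m (b=L-a=3):
  y_3 = (R_Ax³/6 - M_Ax²/2 - M₀(x-a)²/2)/EI  [x>a] with R_A=-45/16, M_A=15/8 = ((-45/16)·(8/3)³/6 - (15/8)·(8/3)²/2 - (-10)·((8/3)-1)²/2)/5000 = -1/3000 m
Load 4 — point force P=9 kN at a=12/5 m (b=L-a=8/5):
  y_4 = -Pa²(L-x)²(3bL-(3b+a)(L-x))/(6L³EI)  [x>a] = -9·(12/5)²·(4-(8/3))²·(3·(8/5)·4-(3·(8/5)+(12/5))·(4-(8/3)))/(6·4³·5000) = -36/78125 m
Superposition: y = Σ y_i = -39641/16875000 m ≈ -0.002349 m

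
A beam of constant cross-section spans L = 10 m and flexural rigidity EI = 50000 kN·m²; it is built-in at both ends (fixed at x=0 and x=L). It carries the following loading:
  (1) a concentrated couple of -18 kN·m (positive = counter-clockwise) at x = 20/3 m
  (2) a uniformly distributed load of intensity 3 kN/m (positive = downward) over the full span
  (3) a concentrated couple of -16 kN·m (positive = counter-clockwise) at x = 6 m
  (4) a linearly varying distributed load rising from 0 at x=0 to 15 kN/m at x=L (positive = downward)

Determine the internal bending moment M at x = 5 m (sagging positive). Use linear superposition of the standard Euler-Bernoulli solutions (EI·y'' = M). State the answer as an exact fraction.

Load 1 — applied couple M₀=-18 kN·m at a=20/3 m (b=L-a=10/3):
  M_1 = R_Ax - M_A  [x≤a] with R_A=-12/5, M_A=-6 = (-12/5)·5 - (-6) = -6 kN·m
Load 2 — uniform load w=3 kN/m over full span:
  M_2 = wLx/2 - wL²/12 - wx²/2 = 3·10·5/2 - 3·10²/12 - 3·5²/2 = 25/2 kN·m
Load 3 — applied couple M₀=-16 kN·m at a=6 m (b=L-a=4):
  M_3 = R_Ax - M_A  [x≤a] with R_A=-288/125, M_A=-128/25 = (-288/125)·5 - (-128/25) = -32/5 kN·m
Load 4 — triangular load w₀=15 kN/m (0→w₀ over full span):
  M_4 = 3w₀Lx/20 - w₀L²/30 - w₀x³/(6L) = 3·15·10·5/20 - 15·10²/30 - 15·5³/(6·10) = 125/4 kN·m
Superposition: M = Σ M_i = 627/20 kN·m ≈ 31.350000 kN·m

M(5) = 627/20 kN·m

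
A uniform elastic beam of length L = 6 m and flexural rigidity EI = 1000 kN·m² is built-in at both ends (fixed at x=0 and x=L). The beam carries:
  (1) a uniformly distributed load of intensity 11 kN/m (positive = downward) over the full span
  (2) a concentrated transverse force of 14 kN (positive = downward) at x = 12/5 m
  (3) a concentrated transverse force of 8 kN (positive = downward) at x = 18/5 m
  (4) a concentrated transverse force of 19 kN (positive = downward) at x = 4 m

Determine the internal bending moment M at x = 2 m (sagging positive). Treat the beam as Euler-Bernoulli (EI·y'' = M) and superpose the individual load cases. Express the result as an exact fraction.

M(2) = 65743/3375 kN·m

Load 1 — uniform load w=11 kN/m over full span:
  M_1 = wLx/2 - wL²/12 - wx²/2 = 11·6·2/2 - 11·6²/12 - 11·2²/2 = 11 kN·m
Load 2 — point force P=14 kN at a=12/5 m (b=L-a=18/5):
  M_2 = Pb²(3a+b)x/L³ - Pab²/L²  [x≤a] = 14·(18/5)²·(3·(12/5)+(18/5))·2/6³ - 14·(12/5)·(18/5)²/6² = 756/125 kN·m
Load 3 — point force P=8 kN at a=18/5 m (b=L-a=12/5):
  M_3 = Pb²(3a+b)x/L³ - Pab²/L²  [x≤a] = 8·(12/5)²·(3·(18/5)+(12/5))·2/6³ - 8·(18/5)·(12/5)²/6² = 128/125 kN·m
Load 4 — point force P=19 kN at a=4 m (b=L-a=2):
  M_4 = Pb²(3a+b)x/L³ - Pab²/L²  [x≤a] = 19·2²·(3·4+2)·2/6³ - 19·4·2²/6² = 38/27 kN·m
Superposition: M = Σ M_i = 65743/3375 kN·m ≈ 19.479407 kN·m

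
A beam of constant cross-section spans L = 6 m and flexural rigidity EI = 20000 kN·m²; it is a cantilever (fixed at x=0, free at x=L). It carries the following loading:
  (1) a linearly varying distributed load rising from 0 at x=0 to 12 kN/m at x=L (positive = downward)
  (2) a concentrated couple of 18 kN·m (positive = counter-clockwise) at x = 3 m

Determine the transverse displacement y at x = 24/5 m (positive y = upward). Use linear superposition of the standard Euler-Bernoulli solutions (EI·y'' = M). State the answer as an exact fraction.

Load 1 — triangular load w₀=12 kN/m (0→w₀ over full span):
  y_1 = (w₀Lx³/12-w₀L²x²/6-w₀x⁵/(120L))/EI = (12·6·(24/5)³/12-12·6²·(24/5)²/6-12·(24/5)⁵/(120·6))/20000 = -506736/9765625 m
Load 2 — applied couple M₀=18 kN·m at a=3 m (b=L-a=3):
  y_2 = M₀a(2x-a)/(2EI)  [x>a] = 18·3·(2·(24/5)-3)/(2·20000) = 891/100000 m
Superposition: y = Σ y_i = -13431177/312500000 m ≈ -0.042980 m

y(24/5) = -13431177/312500000 m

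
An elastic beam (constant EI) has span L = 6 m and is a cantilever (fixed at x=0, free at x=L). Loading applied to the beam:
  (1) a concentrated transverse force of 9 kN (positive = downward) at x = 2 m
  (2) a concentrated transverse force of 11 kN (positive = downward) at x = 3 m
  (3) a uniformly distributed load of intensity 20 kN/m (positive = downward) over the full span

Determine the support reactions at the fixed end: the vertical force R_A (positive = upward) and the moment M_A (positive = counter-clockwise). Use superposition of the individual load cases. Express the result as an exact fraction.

R_A = 140 kN, M_A = 411 kN·m

Load 1 — point force P=9 kN at a=2 m (b=L-a=4):
  R_A = P = 9 kN
  M_A = Pa = 9·2 = 18 kN·m
Load 2 — point force P=11 kN at a=3 m (b=L-a=3):
  R_A = P = 11 kN
  M_A = Pa = 11·3 = 33 kN·m
Load 3 — uniform load w=20 kN/m over full span:
  R_A = wL = 20·6 = 120 kN
  M_A = wL²/2 = 20·6²/2 = 360 kN·m
Superposition: R_A = 140 kN, M_A = 411 kN·m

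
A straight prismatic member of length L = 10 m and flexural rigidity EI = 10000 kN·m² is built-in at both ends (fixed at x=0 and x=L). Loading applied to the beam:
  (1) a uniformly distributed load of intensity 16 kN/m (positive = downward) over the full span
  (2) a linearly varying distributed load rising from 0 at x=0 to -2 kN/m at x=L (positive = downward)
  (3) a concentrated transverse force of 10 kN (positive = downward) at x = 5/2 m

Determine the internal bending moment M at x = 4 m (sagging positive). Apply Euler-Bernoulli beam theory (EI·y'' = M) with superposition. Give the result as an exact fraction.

M(4) = 14437/240 kN·m

Load 1 — uniform load w=16 kN/m over full span:
  M_1 = wLx/2 - wL²/12 - wx²/2 = 16·10·4/2 - 16·10²/12 - 16·4²/2 = 176/3 kN·m
Load 2 — triangular load w₀=-2 kN/m (0→w₀ over full span):
  M_2 = 3w₀Lx/20 - w₀L²/30 - w₀x³/(6L) = 3·(-2)·10·4/20 - (-2)·10²/30 - (-2)·4³/(6·10) = -16/5 kN·m
Load 3 — point force P=10 kN at a=5/2 m (b=L-a=15/2):
  M_3 = Pa²(a+3b)(L-x)/L³ - Pa²b/L²  [x>a] = 10·(5/2)²·((5/2)+3·(15/2))·(10-4)/10³ - 10·(5/2)²·(15/2)/10² = 75/16 kN·m
Superposition: M = Σ M_i = 14437/240 kN·m ≈ 60.154167 kN·m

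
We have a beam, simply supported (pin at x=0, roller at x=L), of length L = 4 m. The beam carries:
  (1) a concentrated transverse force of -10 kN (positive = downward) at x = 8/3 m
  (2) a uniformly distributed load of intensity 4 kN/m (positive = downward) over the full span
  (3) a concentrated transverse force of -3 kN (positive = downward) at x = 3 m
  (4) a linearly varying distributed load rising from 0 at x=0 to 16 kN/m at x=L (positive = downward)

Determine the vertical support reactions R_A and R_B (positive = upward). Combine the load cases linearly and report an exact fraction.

R_A = 175/12 kN, R_B = 245/12 kN

Load 1 — point force P=-10 kN at a=8/3 m (b=L-a=4/3):
  R_A = Pb/L = (-10)·(4/3)/4 = -10/3 kN
  R_B = Pa/L = (-10)·(8/3)/4 = -20/3 kN
Load 2 — uniform load w=4 kN/m over full span:
  R_A = wL/2 = 4·4/2 = 8 kN
  R_B = wL/2 = 4·4/2 = 8 kN
Load 3 — point force P=-3 kN at a=3 m (b=L-a=1):
  R_A = Pb/L = (-3)·1/4 = -3/4 kN
  R_B = Pa/L = (-3)·3/4 = -9/4 kN
Load 4 — triangular load w₀=16 kN/m (0→w₀ over full span):
  R_A = w₀L/6 = 16·4/6 = 32/3 kN
  R_B = w₀L/3 = 16·4/3 = 64/3 kN
Superposition: R_A = 175/12 kN, R_B = 245/12 kN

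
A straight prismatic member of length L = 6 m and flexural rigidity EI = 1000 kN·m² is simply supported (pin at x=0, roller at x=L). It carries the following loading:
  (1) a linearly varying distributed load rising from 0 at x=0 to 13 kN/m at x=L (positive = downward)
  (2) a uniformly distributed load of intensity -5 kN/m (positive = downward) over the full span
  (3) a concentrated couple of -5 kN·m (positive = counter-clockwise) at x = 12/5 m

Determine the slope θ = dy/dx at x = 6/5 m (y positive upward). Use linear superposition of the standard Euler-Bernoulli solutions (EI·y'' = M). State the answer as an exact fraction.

Load 1 — triangular load w₀=13 kN/m (0→w₀ over full span):
  θ_1 = -w₀(7L⁴-30L²x²+15x⁴)/(360LEI) = -13·(7·6⁴-30·6²·(6/5)²+15·(6/5)⁴)/(360·6·1000) = -3549/78125 rad
Load 2 — uniform load w=-5 kN/m over full span:
  θ_2 = -w(L³-6Lx²+4x³)/(24EI) = -(-5)·(6³-6·6·(6/5)²+4·(6/5)³)/(24·1000) = 891/25000 rad
Load 3 — applied couple M₀=-5 kN·m at a=12/5 m (b=L-a=18/5):
  θ_3 = (M₀x²/(2L)+C₁)/EI  [x≤a] with C₁=M₀(3b²-L²)/(6L)=-2/5 = ((-5)·(6/5)²/(2·6)+(-2/5))/1000 = -1/1000 rad
Superposition: θ = Σ θ_i = -3371/312500 rad ≈ -0.010787 rad

θ(6/5) = -3371/312500 rad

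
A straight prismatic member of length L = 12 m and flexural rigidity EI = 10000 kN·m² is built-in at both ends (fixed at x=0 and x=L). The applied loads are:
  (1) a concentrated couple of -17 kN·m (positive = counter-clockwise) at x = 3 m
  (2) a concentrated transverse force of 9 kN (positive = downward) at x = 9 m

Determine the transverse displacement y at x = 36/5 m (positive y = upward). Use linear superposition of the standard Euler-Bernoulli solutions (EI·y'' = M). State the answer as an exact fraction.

y(36/5) = -18891/2500000 m

Load 1 — applied couple M₀=-17 kN·m at a=3 m (b=L-a=9):
  y_1 = (R_Ax³/6 - M_Ax²/2 - M₀(x-a)²/2)/EI  [x>a] with R_A=-51/32, M_A=51/16 = ((-51/32)·(36/5)³/6 - (51/16)·(36/5)²/2 - (-17)·((36/5)-3)²/2)/10000 = -1989/625000 m
Load 2 — point force P=9 kN at a=9 m (b=L-a=3):
  y_2 = -Pb²x²(3aL-(3a+b)x)/(6L³EI)  [x≤a] = -9·3²·(36/5)²·(3·9·12-(3·9+3)·(36/5))/(6·12³·10000) = -2187/500000 m
Superposition: y = Σ y_i = -18891/2500000 m ≈ -0.007556 m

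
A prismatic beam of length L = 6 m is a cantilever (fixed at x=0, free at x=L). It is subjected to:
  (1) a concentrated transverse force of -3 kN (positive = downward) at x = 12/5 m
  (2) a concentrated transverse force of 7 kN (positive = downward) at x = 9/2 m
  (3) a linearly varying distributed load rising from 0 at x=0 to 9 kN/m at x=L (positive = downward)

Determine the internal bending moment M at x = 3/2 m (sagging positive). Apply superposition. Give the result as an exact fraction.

M(3/2) = -13863/160 kN·m

Load 1 — point force P=-3 kN at a=12/5 m (b=L-a=18/5):
  M_1 = -P(a-x)  [x≤a] = -(-3)·((12/5)-(3/2)) = 27/10 kN·m
Load 2 — point force P=7 kN at a=9/2 m (b=L-a=3/2):
  M_2 = -P(a-x)  [x≤a] = -7·((9/2)-(3/2)) = -21 kN·m
Load 3 — triangular load w₀=9 kN/m (0→w₀ over full span):
  M_3 = w₀Lx/2 - w₀L²/3 - w₀x³/(6L) = 9·6·(3/2)/2 - 9·6²/3 - 9·(3/2)³/(6·6) = -2187/32 kN·m
Superposition: M = Σ M_i = -13863/160 kN·m ≈ -86.643750 kN·m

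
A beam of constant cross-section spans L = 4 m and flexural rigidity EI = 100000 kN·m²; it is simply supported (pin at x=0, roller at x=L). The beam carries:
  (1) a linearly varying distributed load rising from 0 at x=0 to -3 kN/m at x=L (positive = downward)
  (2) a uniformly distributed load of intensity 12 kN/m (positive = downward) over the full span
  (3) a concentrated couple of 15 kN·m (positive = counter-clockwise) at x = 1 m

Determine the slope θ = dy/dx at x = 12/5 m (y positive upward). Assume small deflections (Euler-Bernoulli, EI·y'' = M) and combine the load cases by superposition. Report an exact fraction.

Load 1 — triangular load w₀=-3 kN/m (0→w₀ over full span):
  θ_1 = -w₀(7L⁴-30L²x²+15x⁴)/(360LEI) = -(-3)·(7·4⁴-30·4²·(12/5)²+15·(12/5)⁴)/(360·4·100000) = -58/5859375 rad
Load 2 — uniform load w=12 kN/m over full span:
  θ_2 = -w(L³-6Lx²+4x³)/(24EI) = -12·(4³-6·4·(12/5)²+4·(12/5)³)/(24·100000) = 37/390625 rad
Load 3 — applied couple M₀=15 kN·m at a=1 m (b=L-a=3):
  θ_3 = (M₀x²/(2L)-M₀(x-a)+C₁)/EI  [x>a] with C₁=M₀(3b²-L²)/(6L)=55/8 = (15·(12/5)²/(2·4)-15·((12/5)-1)+(55/8))/100000 = -133/4000000 rad
Superposition: θ = Σ θ_i = 77357/1500000000 rad ≈ 0.000052 rad

θ(12/5) = 77357/1500000000 rad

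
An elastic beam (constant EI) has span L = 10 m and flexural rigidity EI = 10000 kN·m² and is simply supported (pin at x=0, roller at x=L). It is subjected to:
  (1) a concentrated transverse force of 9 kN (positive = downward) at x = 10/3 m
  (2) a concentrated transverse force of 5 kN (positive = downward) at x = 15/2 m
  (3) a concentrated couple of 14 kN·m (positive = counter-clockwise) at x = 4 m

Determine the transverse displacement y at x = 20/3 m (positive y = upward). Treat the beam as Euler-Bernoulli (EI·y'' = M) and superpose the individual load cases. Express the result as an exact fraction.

Load 1 — point force P=9 kN at a=10/3 m (b=L-a=20/3):
  y_1 = -Pa(L-x)(2Lx-a²-x²)/(6LEI)  [x>a] = -9·(10/3)·(10-(20/3))·(2·10·(20/3)-(10/3)²-(20/3)²)/(6·10·10000) = -7/540 m
Load 2 — point force P=5 kN at a=15/2 m (b=L-a=5/2):
  y_2 = -Pbx(L²-b²-x²)/(6LEI)  [x≤a] = -5·(5/2)·(20/3)·(10²-(5/2)²-(20/3)²)/(6·10·10000) = -71/10368 m
Load 3 — applied couple M₀=14 kN·m at a=4 m (b=L-a=6):
  y_3 = (M₀x³/(6L)-M₀(x-a)²/2+C₁x)/EI  [x>a] with C₁=M₀(3b²-L²)/(6L)=28/15 = (14·(20/3)³/(6·10)-14·((20/3)-4)²/2+(28/15)·(20/3))/10000 = 161/50625 m
Superposition: y = Σ y_i = -107767/6480000 m ≈ -0.016631 m

y(20/3) = -107767/6480000 m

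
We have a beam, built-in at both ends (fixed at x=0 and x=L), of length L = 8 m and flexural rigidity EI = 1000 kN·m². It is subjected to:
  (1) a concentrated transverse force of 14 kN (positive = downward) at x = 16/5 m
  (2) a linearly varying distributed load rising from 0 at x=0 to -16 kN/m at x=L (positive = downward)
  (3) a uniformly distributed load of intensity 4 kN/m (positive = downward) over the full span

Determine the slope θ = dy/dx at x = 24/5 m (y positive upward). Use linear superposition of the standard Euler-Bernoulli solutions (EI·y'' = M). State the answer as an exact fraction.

θ(24/5) = 1664/390625 rad

Load 1 — point force P=14 kN at a=16/5 m (b=L-a=24/5):
  θ_1 = Pa²(L-x)(2bL-(3b+a)(L-x))/(2L³EI)  [x>a] = 14·(16/5)²·(8-(24/5))·(2·(24/5)·8-(3·(24/5)+(16/5))·(8-(24/5)))/(2·8³·1000) = 3584/390625 rad
Load 2 — triangular load w₀=-16 kN/m (0→w₀ over full span):
  θ_2 = -w₀(2x(L-x)(L-2x)(x+2L)+x²(L-x)²)/(120LEI) = -(-16)·(2·(24/5)·(8-(24/5))·(8-2·(24/5))·((24/5)+2·8)+(24/5)²·(8-(24/5))²)/(120·8·1000) = -1024/78125 rad
Load 3 — uniform load w=4 kN/m over full span:
  θ_3 = -wx(L-x)(L-2x)/(12EI) = -4·(24/5)·(8-(24/5))·(8-2·(24/5))/(12·1000) = 128/15625 rad
Superposition: θ = Σ θ_i = 1664/390625 rad ≈ 0.004260 rad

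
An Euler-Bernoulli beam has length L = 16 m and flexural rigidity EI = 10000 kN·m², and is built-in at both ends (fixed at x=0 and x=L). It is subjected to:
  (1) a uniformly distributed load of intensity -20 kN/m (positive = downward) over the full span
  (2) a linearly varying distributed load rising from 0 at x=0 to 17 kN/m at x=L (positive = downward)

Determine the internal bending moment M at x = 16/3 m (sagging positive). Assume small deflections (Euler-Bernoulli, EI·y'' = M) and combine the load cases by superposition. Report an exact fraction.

M(16/3) = -39104/405 kN·m

Load 1 — uniform load w=-20 kN/m over full span:
  M_1 = wLx/2 - wL²/12 - wx²/2 = (-20)·16·(16/3)/2 - (-20)·16²/12 - (-20)·(16/3)²/2 = -1280/9 kN·m
Load 2 — triangular load w₀=17 kN/m (0→w₀ over full span):
  M_2 = 3w₀Lx/20 - w₀L²/30 - w₀x³/(6L) = 3·17·16·(16/3)/20 - 17·16²/30 - 17·(16/3)³/(6·16) = 18496/405 kN·m
Superposition: M = Σ M_i = -39104/405 kN·m ≈ -96.553086 kN·m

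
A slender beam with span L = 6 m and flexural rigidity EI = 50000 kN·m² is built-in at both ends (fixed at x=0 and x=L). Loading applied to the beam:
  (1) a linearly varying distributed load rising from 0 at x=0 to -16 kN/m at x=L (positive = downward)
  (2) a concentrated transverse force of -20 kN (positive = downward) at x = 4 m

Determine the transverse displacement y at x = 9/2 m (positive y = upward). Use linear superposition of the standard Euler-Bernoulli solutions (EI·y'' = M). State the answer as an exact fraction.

Load 1 — triangular load w₀=-16 kN/m (0→w₀ over full span):
  y_1 = -w₀x²(L-x)²(x+2L)/(120LEI) = -(-16)·(9/2)²·(6-(9/2))²·((9/2)+2·6)/(120·6·50000) = 2673/8000000 m
Load 2 — point force P=-20 kN at a=4 m (b=L-a=2):
  y_2 = -Pa²(L-x)²(3bL-(3b+a)(L-x))/(6L³EI)  [x>a] = -(-20)·4²·(6-(9/2))²·(3·2·6-(3·2+4)·(6-(9/2)))/(6·6³·50000) = 7/30000 m
Superposition: y = Σ y_i = 13619/24000000 m ≈ 0.000567 m

y(9/2) = 13619/24000000 m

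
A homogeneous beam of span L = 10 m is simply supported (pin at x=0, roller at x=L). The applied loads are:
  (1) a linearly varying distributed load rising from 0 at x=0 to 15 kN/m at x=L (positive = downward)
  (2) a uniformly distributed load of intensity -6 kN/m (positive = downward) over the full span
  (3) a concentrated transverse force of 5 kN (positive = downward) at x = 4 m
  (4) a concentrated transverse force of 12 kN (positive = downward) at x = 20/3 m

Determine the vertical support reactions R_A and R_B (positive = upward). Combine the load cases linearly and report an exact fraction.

Load 1 — triangular load w₀=15 kN/m (0→w₀ over full span):
  R_A = w₀L/6 = 15·10/6 = 25 kN
  R_B = w₀L/3 = 15·10/3 = 50 kN
Load 2 — uniform load w=-6 kN/m over full span:
  R_A = wL/2 = (-6)·10/2 = -30 kN
  R_B = wL/2 = (-6)·10/2 = -30 kN
Load 3 — point force P=5 kN at a=4 m (b=L-a=6):
  R_A = Pb/L = 5·6/10 = 3 kN
  R_B = Pa/L = 5·4/10 = 2 kN
Load 4 — point force P=12 kN at a=20/3 m (b=L-a=10/3):
  R_A = Pb/L = 12·(10/3)/10 = 4 kN
  R_B = Pa/L = 12·(20/3)/10 = 8 kN
Superposition: R_A = 2 kN, R_B = 30 kN

R_A = 2 kN, R_B = 30 kN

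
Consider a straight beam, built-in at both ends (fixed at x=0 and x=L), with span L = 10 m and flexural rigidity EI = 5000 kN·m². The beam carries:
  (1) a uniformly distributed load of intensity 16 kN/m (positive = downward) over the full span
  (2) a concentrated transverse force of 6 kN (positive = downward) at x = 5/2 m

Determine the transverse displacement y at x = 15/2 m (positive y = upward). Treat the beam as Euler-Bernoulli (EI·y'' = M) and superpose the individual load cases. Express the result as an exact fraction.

Load 1 — uniform load w=16 kN/m over full span:
  y_1 = -wx²(L-x)²/(24EI) = -16·(15/2)²·(10-(15/2))²/(24·5000) = -3/64 m
Load 2 — point force P=6 kN at a=5/2 m (b=L-a=15/2):
  y_2 = -Pa²(L-x)²(3bL-(3b+a)(L-x))/(6L³EI)  [x>a] = -6·(5/2)²·(10-(15/2))²·(3·(15/2)·10-(3·(15/2)+(5/2))·(10-(15/2)))/(6·10³·5000) = -13/10240 m
Superposition: y = Σ y_i = -493/10240 m ≈ -0.048145 m

y(15/2) = -493/10240 m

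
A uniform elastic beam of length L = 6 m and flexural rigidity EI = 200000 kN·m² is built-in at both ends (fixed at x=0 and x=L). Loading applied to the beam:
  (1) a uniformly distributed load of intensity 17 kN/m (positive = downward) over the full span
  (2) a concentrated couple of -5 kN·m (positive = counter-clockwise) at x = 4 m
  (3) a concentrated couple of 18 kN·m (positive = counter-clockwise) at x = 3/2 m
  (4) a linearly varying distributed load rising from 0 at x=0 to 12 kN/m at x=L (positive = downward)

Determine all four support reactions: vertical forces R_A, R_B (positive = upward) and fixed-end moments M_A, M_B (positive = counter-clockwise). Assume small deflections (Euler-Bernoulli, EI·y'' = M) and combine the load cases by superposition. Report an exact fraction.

R_A = 23063/360 kN, M_A = 7243/120 kN·m, R_B = 26617/360 kN, M_B = -2679/40 kN·m

Load 1 — uniform load w=17 kN/m over full span:
  R_A = wL/2 = 17·6/2 = 51 kN
  M_A = wL²/12 = 17·6²/12 = 51 kN·m
  R_B = wL/2 = 17·6/2 = 51 kN
  M_B = -wL²/12 = -17·6²/12 = -51 kN·m
Load 2 — applied couple M₀=-5 kN·m at a=4 m (b=L-a=2):
  R_A = 6M₀ab/L³ = 6·(-5)·4·2/6³ = -10/9 kN
  M_A = M₀b(2a-b)/L² = (-5)·2·(2·4-2)/6² = -5/3 kN·m
  R_B = -6M₀ab/L³ = -6·(-5)·4·2/6³ = 10/9 kN
  M_B = M₀a(2b-a)/L² = (-5)·4·(2·2-4)/6² = 0 kN·m
Load 3 — applied couple M₀=18 kN·m at a=3/2 m (b=L-a=9/2):
  R_A = 6M₀ab/L³ = 6·18·(3/2)·(9/2)/6³ = 27/8 kN
  M_A = M₀b(2a-b)/L² = 18·(9/2)·(2·(3/2)-(9/2))/6² = -27/8 kN·m
  R_B = -6M₀ab/L³ = -6·18·(3/2)·(9/2)/6³ = -27/8 kN
  M_B = M₀a(2b-a)/L² = 18·(3/2)·(2·(9/2)-(3/2))/6² = 45/8 kN·m
Load 4 — triangular load w₀=12 kN/m (0→w₀ over full span):
  R_A = 3w₀L/20 = 3·12·6/20 = 54/5 kN
  M_A = w₀L²/30 = 12·6²/30 = 72/5 kN·m
  R_B = 7w₀L/20 = 7·12·6/20 = 126/5 kN
  M_B = -w₀L²/20 = -12·6²/20 = -108/5 kN·m
Superposition: R_A = 23063/360 kN, M_A = 7243/120 kN·m, R_B = 26617/360 kN, M_B = -2679/40 kN·m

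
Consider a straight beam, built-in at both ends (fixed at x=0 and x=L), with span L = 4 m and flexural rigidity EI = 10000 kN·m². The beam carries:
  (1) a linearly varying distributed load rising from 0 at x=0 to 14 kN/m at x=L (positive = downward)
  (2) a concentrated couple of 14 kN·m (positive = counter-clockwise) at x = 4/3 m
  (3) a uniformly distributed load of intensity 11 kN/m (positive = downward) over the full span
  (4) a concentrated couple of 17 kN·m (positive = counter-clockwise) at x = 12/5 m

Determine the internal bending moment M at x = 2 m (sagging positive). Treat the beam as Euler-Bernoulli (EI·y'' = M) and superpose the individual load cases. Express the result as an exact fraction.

Load 1 — triangular load w₀=14 kN/m (0→w₀ over full span):
  M_1 = 3w₀Lx/20 - w₀L²/30 - w₀x³/(6L) = 3·14·4·2/20 - 14·4²/30 - 14·2³/(6·4) = 14/3 kN·m
Load 2 — applied couple M₀=14 kN·m at a=4/3 m (b=L-a=8/3):
  M_2 = R_Ax - M_A - M₀  [x>a] with R_A=14/3, M_A=0 = (14/3)·2 - 0 - 14 = -14/3 kN·m
Load 3 — uniform load w=11 kN/m over full span:
  M_3 = wLx/2 - wL²/12 - wx²/2 = 11·4·2/2 - 11·4²/12 - 11·2²/2 = 22/3 kN·m
Load 4 — applied couple M₀=17 kN·m at a=12/5 m (b=L-a=8/5):
  M_4 = R_Ax - M_A  [x≤a] with R_A=153/25, M_A=136/25 = (153/25)·2 - (136/25) = 34/5 kN·m
Superposition: M = Σ M_i = 212/15 kN·m ≈ 14.133333 kN·m

M(2) = 212/15 kN·m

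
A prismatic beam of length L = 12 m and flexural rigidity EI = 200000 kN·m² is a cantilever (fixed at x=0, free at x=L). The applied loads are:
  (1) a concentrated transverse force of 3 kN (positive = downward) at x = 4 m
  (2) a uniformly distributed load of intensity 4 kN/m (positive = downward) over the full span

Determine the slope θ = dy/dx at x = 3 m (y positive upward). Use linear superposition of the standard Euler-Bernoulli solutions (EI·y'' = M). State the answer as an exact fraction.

Load 1 — point force P=3 kN at a=4 m (b=L-a=8):
  θ_1 = -Px(2a-x)/(2EI)  [x≤a] = -3·3·(2·4-3)/(2·200000) = -9/80000 rad
Load 2 — uniform load w=4 kN/m over full span:
  θ_2 = -wx(x²-3Lx+3L²)/(6EI) = -4·3·(3²-3·12·3+3·12²)/(6·200000) = -333/100000 rad
Superposition: θ = Σ θ_i = -1377/400000 rad ≈ -0.003442 rad

θ(3) = -1377/400000 rad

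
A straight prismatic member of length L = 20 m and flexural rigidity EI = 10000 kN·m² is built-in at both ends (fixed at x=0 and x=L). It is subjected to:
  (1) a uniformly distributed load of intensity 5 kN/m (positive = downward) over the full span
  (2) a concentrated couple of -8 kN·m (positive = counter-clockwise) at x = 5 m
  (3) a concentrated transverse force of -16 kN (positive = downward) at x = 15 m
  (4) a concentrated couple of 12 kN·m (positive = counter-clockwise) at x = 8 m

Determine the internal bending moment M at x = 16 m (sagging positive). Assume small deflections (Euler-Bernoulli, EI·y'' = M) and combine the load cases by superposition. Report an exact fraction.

M(16) = -11987/750 kN·m

Load 1 — uniform load w=5 kN/m over full span:
  M_1 = wLx/2 - wL²/12 - wx²/2 = 5·20·16/2 - 5·20²/12 - 5·16²/2 = -20/3 kN·m
Load 2 — applied couple M₀=-8 kN·m at a=5 m (b=L-a=15):
  M_2 = R_Ax - M_A - M₀  [x>a] with R_A=-9/20, M_A=3/2 = (-9/20)·16 - (3/2) - (-8) = -7/10 kN·m
Load 3 — point force P=-16 kN at a=15 m (b=L-a=5):
  M_3 = Pa²(a+3b)(L-x)/L³ - Pa²b/L²  [x>a] = (-16)·15²·(15+3·5)·(20-16)/20³ - (-16)·15²·5/20² = -9 kN·m
Load 4 — applied couple M₀=12 kN·m at a=8 m (b=L-a=12):
  M_4 = R_Ax - M_A - M₀  [x>a] with R_A=108/125, M_A=36/25 = (108/125)·16 - (36/25) - 12 = 48/125 kN·m
Superposition: M = Σ M_i = -11987/750 kN·m ≈ -15.982667 kN·m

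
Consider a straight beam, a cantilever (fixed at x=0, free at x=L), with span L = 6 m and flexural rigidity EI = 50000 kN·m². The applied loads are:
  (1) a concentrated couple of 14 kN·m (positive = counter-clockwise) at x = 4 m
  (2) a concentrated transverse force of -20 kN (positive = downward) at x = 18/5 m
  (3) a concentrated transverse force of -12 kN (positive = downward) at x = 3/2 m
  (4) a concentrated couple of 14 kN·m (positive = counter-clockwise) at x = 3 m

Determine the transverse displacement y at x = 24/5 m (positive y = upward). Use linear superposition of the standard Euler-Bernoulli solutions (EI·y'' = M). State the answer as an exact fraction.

y(24/5) = 82001/5000000 m

Load 1 — applied couple M₀=14 kN·m at a=4 m (b=L-a=2):
  y_1 = M₀a(2x-a)/(2EI)  [x>a] = 14·4·(2·(24/5)-4)/(2·50000) = 49/15625 m
Load 2 — point force P=-20 kN at a=18/5 m (b=L-a=12/5):
  y_2 = -Pa²(3x-a)/(6EI)  [x>a] = -(-20)·(18/5)²·(3·(24/5)-(18/5))/(6·50000) = 729/78125 m
Load 3 — point force P=-12 kN at a=3/2 m (b=L-a=9/2):
  y_3 = -Pa²(3x-a)/(6EI)  [x>a] = -(-12)·(3/2)²·(3·(24/5)-(3/2))/(6·50000) = 1161/1000000 m
Load 4 — applied couple M₀=14 kN·m at a=3 m (b=L-a=3):
  y_4 = M₀a(2x-a)/(2EI)  [x>a] = 14·3·(2·(24/5)-3)/(2·50000) = 693/250000 m
Superposition: y = Σ y_i = 82001/5000000 m ≈ 0.016400 m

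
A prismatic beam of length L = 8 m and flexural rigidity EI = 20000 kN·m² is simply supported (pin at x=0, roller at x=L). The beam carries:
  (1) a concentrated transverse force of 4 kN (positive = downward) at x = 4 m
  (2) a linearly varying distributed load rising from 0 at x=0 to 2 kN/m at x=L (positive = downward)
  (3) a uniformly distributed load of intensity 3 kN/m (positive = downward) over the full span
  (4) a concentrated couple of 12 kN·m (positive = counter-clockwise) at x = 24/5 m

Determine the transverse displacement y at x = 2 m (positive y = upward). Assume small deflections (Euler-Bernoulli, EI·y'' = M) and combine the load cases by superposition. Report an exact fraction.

Load 1 — point force P=4 kN at a=4 m (b=L-a=4):
  y_1 = -Pbx(L²-b²-x²)/(6LEI)  [x≤a] = -4·4·2·(8²-4²-2²)/(6·8·20000) = -11/7500 m
Load 2 — triangular load w₀=2 kN/m (0→w₀ over full span):
  y_2 = -w₀x(7L⁴-10L²x²+3x⁴)/(360LEI) = -2·2·(7·8⁴-10·8²·2²+3·2⁴)/(360·8·20000) = -109/60000 m
Load 3 — uniform load w=3 kN/m over full span:
  y_3 = -wx(L³-2Lx²+x³)/(24EI) = -3·2·(8³-2·8·2²+2³)/(24·20000) = -57/10000 m
Load 4 — applied couple M₀=12 kN·m at a=24/5 m (b=L-a=16/5):
  y_4 = (M₀x³/(6L)+C₁x)/EI  [x≤a] with C₁=M₀(3b²-L²)/(6L)=-208/25 = (12·2³/(6·8)+(-208/25)·2)/20000 = -183/250000 m
Superposition: y = Σ y_i = -14573/1500000 m ≈ -0.009715 m

y(2) = -14573/1500000 m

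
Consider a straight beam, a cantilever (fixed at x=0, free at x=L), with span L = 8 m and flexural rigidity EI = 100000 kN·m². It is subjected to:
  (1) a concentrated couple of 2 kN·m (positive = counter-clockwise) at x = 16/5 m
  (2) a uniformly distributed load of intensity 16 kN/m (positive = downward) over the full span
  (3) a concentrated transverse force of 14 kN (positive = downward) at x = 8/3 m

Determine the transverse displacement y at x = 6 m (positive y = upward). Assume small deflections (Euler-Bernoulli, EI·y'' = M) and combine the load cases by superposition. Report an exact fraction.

Load 1 — applied couple M₀=2 kN·m at a=16/5 m (b=L-a=24/5):
  y_1 = M₀a(2x-a)/(2EI)  [x>a] = 2·(16/5)·(2·6-(16/5))/(2·100000) = 22/78125 m
Load 2 — uniform load w=16 kN/m over full span:
  y_2 = -wx²(x²-4Lx+6L²)/(24EI) = -16·6²·(6²-4·8·6+6·8²)/(24·100000) = -171/3125 m
Load 3 — point force P=14 kN at a=8/3 m (b=L-a=16/3):
  y_3 = -Pa²(3x-a)/(6EI)  [x>a] = -14·(8/3)²·(3·6-(8/3))/(6·100000) = -644/253125 m
Superposition: y = Σ y_i = -360593/6328125 m ≈ -0.056983 m

y(6) = -360593/6328125 m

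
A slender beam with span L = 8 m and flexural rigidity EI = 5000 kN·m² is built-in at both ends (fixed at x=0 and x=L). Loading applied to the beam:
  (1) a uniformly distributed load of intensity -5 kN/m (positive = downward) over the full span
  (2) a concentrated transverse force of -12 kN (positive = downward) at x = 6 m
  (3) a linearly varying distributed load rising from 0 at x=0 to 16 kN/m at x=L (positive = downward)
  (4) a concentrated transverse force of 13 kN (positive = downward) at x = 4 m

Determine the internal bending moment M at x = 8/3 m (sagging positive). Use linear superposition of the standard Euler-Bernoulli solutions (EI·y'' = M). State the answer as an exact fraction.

Load 1 — uniform load w=-5 kN/m over full span:
  M_1 = wLx/2 - wL²/12 - wx²/2 = (-5)·8·(8/3)/2 - (-5)·8²/12 - (-5)·(8/3)²/2 = -80/9 kN·m
Load 2 — point force P=-12 kN at a=6 m (b=L-a=2):
  M_2 = Pb²(3a+b)x/L³ - Pab²/L²  [x≤a] = (-12)·2²·(3·6+2)·(8/3)/8³ - (-12)·6·2²/8² = -1/2 kN·m
Load 3 — triangular load w₀=16 kN/m (0→w₀ over full span):
  M_3 = 3w₀Lx/20 - w₀L²/30 - w₀x³/(6L) = 3·16·8·(8/3)/20 - 16·8²/30 - 16·(8/3)³/(6·8) = 4352/405 kN·m
Load 4 — point force P=13 kN at a=4 m (b=L-a=4):
  M_4 = Pb²(3a+b)x/L³ - Pab²/L²  [x≤a] = 13·4²·(3·4+4)·(8/3)/8³ - 13·4·4²/8² = 13/3 kN·m
Superposition: M = Σ M_i = 4609/810 kN·m ≈ 5.690123 kN·m

M(8/3) = 4609/810 kN·m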